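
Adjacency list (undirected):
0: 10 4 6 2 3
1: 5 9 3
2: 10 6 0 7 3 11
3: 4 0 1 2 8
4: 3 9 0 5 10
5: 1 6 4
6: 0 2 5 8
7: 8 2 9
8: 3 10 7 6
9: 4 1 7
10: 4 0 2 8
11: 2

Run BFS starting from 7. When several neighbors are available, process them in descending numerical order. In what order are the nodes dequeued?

Visit 7; enqueue 9, 8, 2 → queue [9, 8, 2]
Visit 9; enqueue 4, 1 → queue [8, 2, 4, 1]
Visit 8; enqueue 10, 6, 3 → queue [2, 4, 1, 10, 6, 3]
Visit 2; enqueue 11, 0 → queue [4, 1, 10, 6, 3, 11, 0]
Visit 4; enqueue 5 → queue [1, 10, 6, 3, 11, 0, 5]
Visit 1 → queue [10, 6, 3, 11, 0, 5]
Visit 10 → queue [6, 3, 11, 0, 5]
Visit 6 → queue [3, 11, 0, 5]
Visit 3 → queue [11, 0, 5]
Visit 11 → queue [0, 5]
Visit 0 → queue [5]
Visit 5 → queue []

7 -> 9 -> 8 -> 2 -> 4 -> 1 -> 10 -> 6 -> 3 -> 11 -> 0 -> 5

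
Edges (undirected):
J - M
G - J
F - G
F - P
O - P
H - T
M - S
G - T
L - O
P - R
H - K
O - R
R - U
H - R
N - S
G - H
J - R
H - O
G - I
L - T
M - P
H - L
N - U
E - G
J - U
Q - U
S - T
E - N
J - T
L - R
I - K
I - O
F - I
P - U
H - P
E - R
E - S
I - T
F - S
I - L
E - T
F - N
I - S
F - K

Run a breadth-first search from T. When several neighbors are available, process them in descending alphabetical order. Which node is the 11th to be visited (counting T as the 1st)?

F

Visit T; enqueue S, L, J, I, H, G, E → queue [S, L, J, I, H, G, E]
Visit S; enqueue N, M, F → queue [L, J, I, H, G, E, N, M, F]
Visit L; enqueue R, O → queue [J, I, H, G, E, N, M, F, R, O]
Visit J; enqueue U → queue [I, H, G, E, N, M, F, R, O, U]
Visit I; enqueue K → queue [H, G, E, N, M, F, R, O, U, K]
Visit H; enqueue P → queue [G, E, N, M, F, R, O, U, K, P]
Visit G → queue [E, N, M, F, R, O, U, K, P]
Visit E → queue [N, M, F, R, O, U, K, P]
Visit N → queue [M, F, R, O, U, K, P]
Visit M → queue [F, R, O, U, K, P]
Visit F → queue [R, O, U, K, P]
Visit R → queue [O, U, K, P]
Visit O → queue [U, K, P]
Visit U; enqueue Q → queue [K, P, Q]
Visit K → queue [P, Q]
Visit P → queue [Q]
Visit Q → queue []

Visit order: T, S, L, J, I, H, G, E, N, M, F, R, O, U, K, P, Q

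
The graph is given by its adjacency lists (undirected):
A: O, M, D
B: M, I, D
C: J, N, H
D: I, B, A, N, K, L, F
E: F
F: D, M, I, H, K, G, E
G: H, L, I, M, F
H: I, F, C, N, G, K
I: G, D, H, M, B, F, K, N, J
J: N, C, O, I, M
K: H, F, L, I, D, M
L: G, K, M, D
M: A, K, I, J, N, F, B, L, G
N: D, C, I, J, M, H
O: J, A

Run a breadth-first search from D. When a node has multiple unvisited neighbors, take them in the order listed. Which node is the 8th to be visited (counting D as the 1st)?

Visit D; enqueue I, B, A, N, K, L, F → queue [I, B, A, N, K, L, F]
Visit I; enqueue G, H, M, J → queue [B, A, N, K, L, F, G, H, M, J]
Visit B → queue [A, N, K, L, F, G, H, M, J]
Visit A; enqueue O → queue [N, K, L, F, G, H, M, J, O]
Visit N; enqueue C → queue [K, L, F, G, H, M, J, O, C]
Visit K → queue [L, F, G, H, M, J, O, C]
Visit L → queue [F, G, H, M, J, O, C]
Visit F; enqueue E → queue [G, H, M, J, O, C, E]
Visit G → queue [H, M, J, O, C, E]
Visit H → queue [M, J, O, C, E]
Visit M → queue [J, O, C, E]
Visit J → queue [O, C, E]
Visit O → queue [C, E]
Visit C → queue [E]
Visit E → queue []

Visit order: D, I, B, A, N, K, L, F, G, H, M, J, O, C, E

F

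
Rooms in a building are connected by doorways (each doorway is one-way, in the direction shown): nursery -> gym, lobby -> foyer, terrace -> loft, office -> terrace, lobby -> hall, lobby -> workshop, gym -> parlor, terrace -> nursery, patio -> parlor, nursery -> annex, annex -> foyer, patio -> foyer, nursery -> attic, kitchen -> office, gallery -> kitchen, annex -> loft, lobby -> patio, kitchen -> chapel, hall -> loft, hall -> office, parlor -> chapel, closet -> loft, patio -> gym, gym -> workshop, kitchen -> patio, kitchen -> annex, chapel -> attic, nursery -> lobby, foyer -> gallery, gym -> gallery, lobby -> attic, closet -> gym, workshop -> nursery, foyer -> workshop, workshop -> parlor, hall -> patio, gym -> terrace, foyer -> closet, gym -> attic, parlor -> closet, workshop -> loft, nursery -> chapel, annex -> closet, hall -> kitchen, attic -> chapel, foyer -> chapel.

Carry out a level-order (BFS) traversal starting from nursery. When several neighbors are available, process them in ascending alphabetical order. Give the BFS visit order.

nursery -> annex -> attic -> chapel -> gym -> lobby -> closet -> foyer -> loft -> gallery -> parlor -> terrace -> workshop -> hall -> patio -> kitchen -> office

Visit nursery; enqueue annex, attic, chapel, gym, lobby → queue [annex, attic, chapel, gym, lobby]
Visit annex; enqueue closet, foyer, loft → queue [attic, chapel, gym, lobby, closet, foyer, loft]
Visit attic → queue [chapel, gym, lobby, closet, foyer, loft]
Visit chapel → queue [gym, lobby, closet, foyer, loft]
Visit gym; enqueue gallery, parlor, terrace, workshop → queue [lobby, closet, foyer, loft, gallery, parlor, terrace, workshop]
Visit lobby; enqueue hall, patio → queue [closet, foyer, loft, gallery, parlor, terrace, workshop, hall, patio]
Visit closet → queue [foyer, loft, gallery, parlor, terrace, workshop, hall, patio]
Visit foyer → queue [loft, gallery, parlor, terrace, workshop, hall, patio]
Visit loft → queue [gallery, parlor, terrace, workshop, hall, patio]
Visit gallery; enqueue kitchen → queue [parlor, terrace, workshop, hall, patio, kitchen]
Visit parlor → queue [terrace, workshop, hall, patio, kitchen]
Visit terrace → queue [workshop, hall, patio, kitchen]
Visit workshop → queue [hall, patio, kitchen]
Visit hall; enqueue office → queue [patio, kitchen, office]
Visit patio → queue [kitchen, office]
Visit kitchen → queue [office]
Visit office → queue []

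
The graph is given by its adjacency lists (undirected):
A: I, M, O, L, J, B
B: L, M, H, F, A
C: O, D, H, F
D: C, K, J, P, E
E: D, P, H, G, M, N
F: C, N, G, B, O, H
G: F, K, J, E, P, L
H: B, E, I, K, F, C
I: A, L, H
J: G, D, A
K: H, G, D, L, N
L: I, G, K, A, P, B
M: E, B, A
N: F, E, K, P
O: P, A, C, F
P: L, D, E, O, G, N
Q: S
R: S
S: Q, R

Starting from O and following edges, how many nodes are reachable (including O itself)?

BFS from O visits: O, A, C, F, P, B, I, J, L, M, D, H, G, N, E, K
Reachable nodes: 16 of 19 total.

16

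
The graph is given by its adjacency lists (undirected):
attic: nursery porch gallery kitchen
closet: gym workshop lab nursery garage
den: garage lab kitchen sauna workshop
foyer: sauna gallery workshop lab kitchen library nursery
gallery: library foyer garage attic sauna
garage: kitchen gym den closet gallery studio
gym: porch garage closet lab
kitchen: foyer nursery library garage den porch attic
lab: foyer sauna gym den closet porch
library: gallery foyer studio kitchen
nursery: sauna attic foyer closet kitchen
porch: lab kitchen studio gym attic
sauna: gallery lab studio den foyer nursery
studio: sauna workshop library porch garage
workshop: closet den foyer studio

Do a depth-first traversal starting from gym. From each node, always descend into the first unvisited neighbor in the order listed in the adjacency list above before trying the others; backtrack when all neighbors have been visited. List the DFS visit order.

gym, porch, lab, foyer, sauna, gallery, library, studio, workshop, closet, nursery, attic, kitchen, garage, den

Visit gym
gym → porch
porch → lab
lab → foyer
foyer → sauna
sauna → gallery
gallery → library
library → studio
studio → workshop
workshop → closet
closet → nursery
nursery → attic
attic → kitchen
kitchen → garage
garage → den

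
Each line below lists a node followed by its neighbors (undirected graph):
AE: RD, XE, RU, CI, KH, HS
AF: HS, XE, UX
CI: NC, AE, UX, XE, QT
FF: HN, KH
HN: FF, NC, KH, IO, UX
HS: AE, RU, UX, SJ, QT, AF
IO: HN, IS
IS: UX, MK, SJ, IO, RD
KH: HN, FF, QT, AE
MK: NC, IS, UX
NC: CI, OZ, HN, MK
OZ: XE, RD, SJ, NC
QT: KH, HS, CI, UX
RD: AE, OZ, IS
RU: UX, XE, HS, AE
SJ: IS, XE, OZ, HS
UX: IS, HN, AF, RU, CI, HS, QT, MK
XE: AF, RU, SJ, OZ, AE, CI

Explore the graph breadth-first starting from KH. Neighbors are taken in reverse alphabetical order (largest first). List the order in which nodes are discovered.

KH, QT, HN, FF, AE, UX, HS, CI, NC, IO, XE, RU, RD, MK, IS, AF, SJ, OZ

Visit KH; enqueue QT, HN, FF, AE → queue [QT, HN, FF, AE]
Visit QT; enqueue UX, HS, CI → queue [HN, FF, AE, UX, HS, CI]
Visit HN; enqueue NC, IO → queue [FF, AE, UX, HS, CI, NC, IO]
Visit FF → queue [AE, UX, HS, CI, NC, IO]
Visit AE; enqueue XE, RU, RD → queue [UX, HS, CI, NC, IO, XE, RU, RD]
Visit UX; enqueue MK, IS, AF → queue [HS, CI, NC, IO, XE, RU, RD, MK, IS, AF]
Visit HS; enqueue SJ → queue [CI, NC, IO, XE, RU, RD, MK, IS, AF, SJ]
Visit CI → queue [NC, IO, XE, RU, RD, MK, IS, AF, SJ]
Visit NC; enqueue OZ → queue [IO, XE, RU, RD, MK, IS, AF, SJ, OZ]
Visit IO → queue [XE, RU, RD, MK, IS, AF, SJ, OZ]
Visit XE → queue [RU, RD, MK, IS, AF, SJ, OZ]
Visit RU → queue [RD, MK, IS, AF, SJ, OZ]
Visit RD → queue [MK, IS, AF, SJ, OZ]
Visit MK → queue [IS, AF, SJ, OZ]
Visit IS → queue [AF, SJ, OZ]
Visit AF → queue [SJ, OZ]
Visit SJ → queue [OZ]
Visit OZ → queue []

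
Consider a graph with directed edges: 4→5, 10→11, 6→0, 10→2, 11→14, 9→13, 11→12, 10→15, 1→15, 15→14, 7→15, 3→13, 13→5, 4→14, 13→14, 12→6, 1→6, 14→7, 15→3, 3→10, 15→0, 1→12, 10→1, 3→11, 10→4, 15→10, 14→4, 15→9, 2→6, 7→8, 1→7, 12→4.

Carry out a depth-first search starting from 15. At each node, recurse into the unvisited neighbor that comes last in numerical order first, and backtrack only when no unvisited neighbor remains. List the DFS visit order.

15 -> 14 -> 7 -> 8 -> 4 -> 5 -> 10 -> 11 -> 12 -> 6 -> 0 -> 2 -> 1 -> 9 -> 13 -> 3

Visit 15
15 → 14
14 → 7
7 → 8
14 → 4
4 → 5
15 → 10
10 → 11
11 → 12
12 → 6
6 → 0
10 → 2
10 → 1
15 → 9
9 → 13
15 → 3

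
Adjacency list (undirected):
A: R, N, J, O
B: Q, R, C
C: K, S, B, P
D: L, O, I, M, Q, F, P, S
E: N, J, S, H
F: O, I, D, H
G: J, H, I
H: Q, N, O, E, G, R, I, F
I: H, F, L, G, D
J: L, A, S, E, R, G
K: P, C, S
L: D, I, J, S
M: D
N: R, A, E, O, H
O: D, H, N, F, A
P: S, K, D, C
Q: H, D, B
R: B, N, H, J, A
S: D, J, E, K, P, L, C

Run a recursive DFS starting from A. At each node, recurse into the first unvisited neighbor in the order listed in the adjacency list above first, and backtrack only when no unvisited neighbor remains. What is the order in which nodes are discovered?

Visit A
A → R
R → B
B → Q
Q → H
H → N
N → E
E → J
J → L
L → D
D → O
O → F
F → I
I → G
D → M
D → P
P → S
S → K
K → C

A -> R -> B -> Q -> H -> N -> E -> J -> L -> D -> O -> F -> I -> G -> M -> P -> S -> K -> C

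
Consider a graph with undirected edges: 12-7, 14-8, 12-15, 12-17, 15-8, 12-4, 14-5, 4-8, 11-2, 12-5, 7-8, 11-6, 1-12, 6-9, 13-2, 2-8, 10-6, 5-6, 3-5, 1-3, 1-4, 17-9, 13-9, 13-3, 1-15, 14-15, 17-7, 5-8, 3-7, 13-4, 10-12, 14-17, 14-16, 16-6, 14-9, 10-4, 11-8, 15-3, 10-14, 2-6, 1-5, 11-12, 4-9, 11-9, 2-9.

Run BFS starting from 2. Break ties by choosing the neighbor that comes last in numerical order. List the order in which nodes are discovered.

2, 13, 11, 9, 8, 6, 4, 3, 12, 17, 14, 15, 7, 5, 16, 10, 1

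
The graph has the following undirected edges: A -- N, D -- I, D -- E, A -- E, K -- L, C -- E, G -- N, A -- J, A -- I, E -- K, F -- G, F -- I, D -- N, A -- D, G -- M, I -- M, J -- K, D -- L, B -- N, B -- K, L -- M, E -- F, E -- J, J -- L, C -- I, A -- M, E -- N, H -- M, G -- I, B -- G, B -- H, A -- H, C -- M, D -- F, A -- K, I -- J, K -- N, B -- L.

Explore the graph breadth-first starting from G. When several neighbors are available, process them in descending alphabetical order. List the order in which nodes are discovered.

G, N, M, I, F, B, K, E, D, A, L, H, C, J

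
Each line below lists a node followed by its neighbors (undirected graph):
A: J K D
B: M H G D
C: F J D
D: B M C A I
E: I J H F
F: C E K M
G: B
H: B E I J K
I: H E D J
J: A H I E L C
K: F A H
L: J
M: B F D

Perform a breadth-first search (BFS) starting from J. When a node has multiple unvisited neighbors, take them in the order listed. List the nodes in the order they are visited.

Visit J; enqueue A, H, I, E, L, C → queue [A, H, I, E, L, C]
Visit A; enqueue K, D → queue [H, I, E, L, C, K, D]
Visit H; enqueue B → queue [I, E, L, C, K, D, B]
Visit I → queue [E, L, C, K, D, B]
Visit E; enqueue F → queue [L, C, K, D, B, F]
Visit L → queue [C, K, D, B, F]
Visit C → queue [K, D, B, F]
Visit K → queue [D, B, F]
Visit D; enqueue M → queue [B, F, M]
Visit B; enqueue G → queue [F, M, G]
Visit F → queue [M, G]
Visit M → queue [G]
Visit G → queue []

J -> A -> H -> I -> E -> L -> C -> K -> D -> B -> F -> M -> G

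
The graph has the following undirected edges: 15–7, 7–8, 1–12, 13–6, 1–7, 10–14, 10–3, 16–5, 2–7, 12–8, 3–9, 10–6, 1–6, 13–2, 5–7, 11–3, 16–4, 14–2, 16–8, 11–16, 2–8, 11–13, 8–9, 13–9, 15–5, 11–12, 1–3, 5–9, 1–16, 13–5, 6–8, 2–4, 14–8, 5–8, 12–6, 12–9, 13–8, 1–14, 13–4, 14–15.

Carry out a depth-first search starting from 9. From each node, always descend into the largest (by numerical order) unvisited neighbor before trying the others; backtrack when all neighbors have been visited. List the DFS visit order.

9, 13, 11, 16, 8, 14, 15, 7, 5, 2, 4, 1, 12, 6, 10, 3

Visit 9
9 → 13
13 → 11
11 → 16
16 → 8
8 → 14
14 → 15
15 → 7
7 → 5
7 → 2
2 → 4
7 → 1
1 → 12
12 → 6
6 → 10
10 → 3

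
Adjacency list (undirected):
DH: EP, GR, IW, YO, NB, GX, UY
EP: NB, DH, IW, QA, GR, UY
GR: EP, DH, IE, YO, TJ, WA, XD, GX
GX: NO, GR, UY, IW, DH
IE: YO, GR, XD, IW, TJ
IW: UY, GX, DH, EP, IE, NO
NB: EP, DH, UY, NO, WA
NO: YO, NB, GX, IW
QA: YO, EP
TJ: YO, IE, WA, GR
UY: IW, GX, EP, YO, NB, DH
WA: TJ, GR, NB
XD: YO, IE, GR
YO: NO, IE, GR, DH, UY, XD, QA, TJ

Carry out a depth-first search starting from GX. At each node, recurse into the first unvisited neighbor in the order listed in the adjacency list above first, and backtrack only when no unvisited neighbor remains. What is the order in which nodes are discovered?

Visit GX
GX → NO
NO → YO
YO → IE
IE → GR
GR → EP
EP → NB
NB → DH
DH → IW
IW → UY
NB → WA
WA → TJ
EP → QA
GR → XD

GX → NO → YO → IE → GR → EP → NB → DH → IW → UY → WA → TJ → QA → XD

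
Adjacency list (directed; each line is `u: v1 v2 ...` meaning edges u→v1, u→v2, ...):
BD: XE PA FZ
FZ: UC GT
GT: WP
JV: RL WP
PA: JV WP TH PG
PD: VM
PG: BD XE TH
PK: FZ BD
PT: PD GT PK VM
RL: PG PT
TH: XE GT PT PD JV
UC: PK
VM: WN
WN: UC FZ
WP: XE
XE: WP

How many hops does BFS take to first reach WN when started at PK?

Level 0: PK
Level 1: BD, FZ
Level 2: GT, PA, UC, XE
Level 3: JV, PG, TH, WP
Level 4: PD, PT, RL
Level 5: VM
Level 6: WN
WN first appears at level 6.

6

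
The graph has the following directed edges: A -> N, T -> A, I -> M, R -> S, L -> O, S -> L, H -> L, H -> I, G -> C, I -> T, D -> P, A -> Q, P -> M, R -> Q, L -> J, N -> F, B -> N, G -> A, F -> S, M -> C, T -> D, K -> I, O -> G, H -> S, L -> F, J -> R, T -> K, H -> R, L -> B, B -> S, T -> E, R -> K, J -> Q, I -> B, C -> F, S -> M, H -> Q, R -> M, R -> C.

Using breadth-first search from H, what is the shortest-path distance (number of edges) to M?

Level 0: H
Level 1: I, L, Q, R, S
Level 2: B, C, F, J, K, M, O, T
Level 3: A, D, E, G, N
Level 4: P
M first appears at level 2.

2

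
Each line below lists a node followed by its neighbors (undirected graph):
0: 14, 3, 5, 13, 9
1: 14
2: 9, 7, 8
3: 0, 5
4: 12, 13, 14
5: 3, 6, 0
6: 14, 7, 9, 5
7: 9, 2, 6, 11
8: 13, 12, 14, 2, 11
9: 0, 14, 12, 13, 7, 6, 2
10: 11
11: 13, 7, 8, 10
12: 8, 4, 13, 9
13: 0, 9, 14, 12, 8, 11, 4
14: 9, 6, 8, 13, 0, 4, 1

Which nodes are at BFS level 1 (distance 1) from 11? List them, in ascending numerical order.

Level 0: 11
Level 1: 7, 8, 10, 13
Level 2: 0, 2, 4, 6, 9, 12, 14
Level 3: 1, 3, 5

7, 8, 10, 13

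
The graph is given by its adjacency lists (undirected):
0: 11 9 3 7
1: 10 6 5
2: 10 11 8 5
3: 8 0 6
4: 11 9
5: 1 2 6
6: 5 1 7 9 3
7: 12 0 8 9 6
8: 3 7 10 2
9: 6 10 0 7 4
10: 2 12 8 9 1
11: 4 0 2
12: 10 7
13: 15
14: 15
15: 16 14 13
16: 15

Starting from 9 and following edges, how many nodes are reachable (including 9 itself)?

BFS from 9 visits: 9, 0, 4, 6, 7, 10, 3, 11, 1, 5, 8, 12, 2
Reachable nodes: 13 of 17 total.

13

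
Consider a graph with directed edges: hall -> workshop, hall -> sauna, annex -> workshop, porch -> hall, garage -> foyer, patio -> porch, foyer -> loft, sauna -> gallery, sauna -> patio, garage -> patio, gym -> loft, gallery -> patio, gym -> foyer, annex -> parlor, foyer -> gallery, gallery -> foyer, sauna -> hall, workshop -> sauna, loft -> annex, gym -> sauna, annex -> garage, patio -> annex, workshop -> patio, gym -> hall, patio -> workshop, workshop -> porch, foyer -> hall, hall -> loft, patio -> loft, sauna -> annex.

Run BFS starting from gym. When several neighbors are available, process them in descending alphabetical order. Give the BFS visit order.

gym -> sauna -> loft -> hall -> foyer -> patio -> gallery -> annex -> workshop -> porch -> parlor -> garage

Visit gym; enqueue sauna, loft, hall, foyer → queue [sauna, loft, hall, foyer]
Visit sauna; enqueue patio, gallery, annex → queue [loft, hall, foyer, patio, gallery, annex]
Visit loft → queue [hall, foyer, patio, gallery, annex]
Visit hall; enqueue workshop → queue [foyer, patio, gallery, annex, workshop]
Visit foyer → queue [patio, gallery, annex, workshop]
Visit patio; enqueue porch → queue [gallery, annex, workshop, porch]
Visit gallery → queue [annex, workshop, porch]
Visit annex; enqueue parlor, garage → queue [workshop, porch, parlor, garage]
Visit workshop → queue [porch, parlor, garage]
Visit porch → queue [parlor, garage]
Visit parlor → queue [garage]
Visit garage → queue []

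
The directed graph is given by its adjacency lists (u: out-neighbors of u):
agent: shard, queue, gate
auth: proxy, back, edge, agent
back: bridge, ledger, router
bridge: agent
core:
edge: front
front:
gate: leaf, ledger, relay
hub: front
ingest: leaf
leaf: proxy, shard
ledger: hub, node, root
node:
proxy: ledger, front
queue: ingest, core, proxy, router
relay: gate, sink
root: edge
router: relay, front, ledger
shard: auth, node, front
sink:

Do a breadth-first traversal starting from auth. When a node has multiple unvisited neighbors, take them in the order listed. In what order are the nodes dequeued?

Visit auth; enqueue proxy, back, edge, agent → queue [proxy, back, edge, agent]
Visit proxy; enqueue ledger, front → queue [back, edge, agent, ledger, front]
Visit back; enqueue bridge, router → queue [edge, agent, ledger, front, bridge, router]
Visit edge → queue [agent, ledger, front, bridge, router]
Visit agent; enqueue shard, queue, gate → queue [ledger, front, bridge, router, shard, queue, gate]
Visit ledger; enqueue hub, node, root → queue [front, bridge, router, shard, queue, gate, hub, node, root]
Visit front → queue [bridge, router, shard, queue, gate, hub, node, root]
Visit bridge → queue [router, shard, queue, gate, hub, node, root]
Visit router; enqueue relay → queue [shard, queue, gate, hub, node, root, relay]
Visit shard → queue [queue, gate, hub, node, root, relay]
Visit queue; enqueue ingest, core → queue [gate, hub, node, root, relay, ingest, core]
Visit gate; enqueue leaf → queue [hub, node, root, relay, ingest, core, leaf]
Visit hub → queue [node, root, relay, ingest, core, leaf]
Visit node → queue [root, relay, ingest, core, leaf]
Visit root → queue [relay, ingest, core, leaf]
Visit relay; enqueue sink → queue [ingest, core, leaf, sink]
Visit ingest → queue [core, leaf, sink]
Visit core → queue [leaf, sink]
Visit leaf → queue [sink]
Visit sink → queue []

auth proxy back edge agent ledger front bridge router shard queue gate hub node root relay ingest core leaf sink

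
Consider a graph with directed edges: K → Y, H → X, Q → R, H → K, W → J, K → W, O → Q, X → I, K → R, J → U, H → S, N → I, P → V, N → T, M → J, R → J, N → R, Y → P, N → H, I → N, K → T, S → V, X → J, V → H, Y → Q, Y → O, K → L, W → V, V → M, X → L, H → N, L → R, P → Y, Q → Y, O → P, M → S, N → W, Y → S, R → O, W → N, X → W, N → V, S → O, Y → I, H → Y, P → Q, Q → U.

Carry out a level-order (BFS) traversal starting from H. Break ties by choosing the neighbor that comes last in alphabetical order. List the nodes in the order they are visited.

H Y X S N K Q P O I W L J V T R U M

Visit H; enqueue Y, X, S, N, K → queue [Y, X, S, N, K]
Visit Y; enqueue Q, P, O, I → queue [X, S, N, K, Q, P, O, I]
Visit X; enqueue W, L, J → queue [S, N, K, Q, P, O, I, W, L, J]
Visit S; enqueue V → queue [N, K, Q, P, O, I, W, L, J, V]
Visit N; enqueue T, R → queue [K, Q, P, O, I, W, L, J, V, T, R]
Visit K → queue [Q, P, O, I, W, L, J, V, T, R]
Visit Q; enqueue U → queue [P, O, I, W, L, J, V, T, R, U]
Visit P → queue [O, I, W, L, J, V, T, R, U]
Visit O → queue [I, W, L, J, V, T, R, U]
Visit I → queue [W, L, J, V, T, R, U]
Visit W → queue [L, J, V, T, R, U]
Visit L → queue [J, V, T, R, U]
Visit J → queue [V, T, R, U]
Visit V; enqueue M → queue [T, R, U, M]
Visit T → queue [R, U, M]
Visit R → queue [U, M]
Visit U → queue [M]
Visit M → queue []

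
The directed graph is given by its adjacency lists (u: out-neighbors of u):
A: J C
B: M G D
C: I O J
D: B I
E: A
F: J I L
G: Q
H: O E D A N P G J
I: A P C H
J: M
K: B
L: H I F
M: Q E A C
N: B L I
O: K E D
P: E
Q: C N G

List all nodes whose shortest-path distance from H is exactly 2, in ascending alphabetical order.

Level 0: H
Level 1: A, D, E, G, J, N, O, P
Level 2: B, C, I, K, L, M, Q
Level 3: F

B, C, I, K, L, M, Q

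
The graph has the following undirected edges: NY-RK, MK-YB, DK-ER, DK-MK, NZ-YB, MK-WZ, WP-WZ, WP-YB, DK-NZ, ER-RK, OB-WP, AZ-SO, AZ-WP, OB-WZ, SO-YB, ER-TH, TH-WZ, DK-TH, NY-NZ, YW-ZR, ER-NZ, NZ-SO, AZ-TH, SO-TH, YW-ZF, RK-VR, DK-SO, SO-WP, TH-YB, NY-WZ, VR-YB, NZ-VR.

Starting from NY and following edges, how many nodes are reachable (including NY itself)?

14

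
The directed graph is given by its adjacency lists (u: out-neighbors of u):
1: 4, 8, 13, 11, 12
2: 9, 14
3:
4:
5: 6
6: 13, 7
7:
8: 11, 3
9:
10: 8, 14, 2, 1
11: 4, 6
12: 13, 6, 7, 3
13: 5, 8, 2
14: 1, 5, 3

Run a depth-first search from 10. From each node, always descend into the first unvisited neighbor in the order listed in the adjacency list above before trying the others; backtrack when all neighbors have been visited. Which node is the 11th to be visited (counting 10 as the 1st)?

1

Visit 10
10 → 8
8 → 11
11 → 4
11 → 6
6 → 13
13 → 5
13 → 2
2 → 9
2 → 14
14 → 1
1 → 12
12 → 7
12 → 3

Visit order: 10, 8, 11, 4, 6, 13, 5, 2, 9, 14, 1, 12, 7, 3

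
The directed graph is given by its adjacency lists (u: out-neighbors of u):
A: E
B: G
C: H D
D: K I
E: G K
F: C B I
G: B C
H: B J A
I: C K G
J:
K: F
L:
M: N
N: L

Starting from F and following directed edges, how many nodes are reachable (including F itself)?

BFS from F visits: F, C, B, I, H, D, G, K, J, A, E
Reachable nodes: 11 of 14 total.

11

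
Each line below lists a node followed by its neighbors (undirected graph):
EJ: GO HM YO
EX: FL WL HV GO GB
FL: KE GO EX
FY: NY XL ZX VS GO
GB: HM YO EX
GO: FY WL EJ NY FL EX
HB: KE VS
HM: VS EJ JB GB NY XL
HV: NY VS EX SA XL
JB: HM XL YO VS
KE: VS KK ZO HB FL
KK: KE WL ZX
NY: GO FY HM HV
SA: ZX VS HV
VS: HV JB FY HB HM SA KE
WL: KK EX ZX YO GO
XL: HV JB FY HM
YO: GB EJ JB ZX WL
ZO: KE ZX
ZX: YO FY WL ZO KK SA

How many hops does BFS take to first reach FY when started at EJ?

2

Level 0: EJ
Level 1: GO, HM, YO
Level 2: EX, FL, FY, GB, JB, NY, VS, WL, XL, ZX
Level 3: HB, HV, KE, KK, SA, ZO
FY first appears at level 2.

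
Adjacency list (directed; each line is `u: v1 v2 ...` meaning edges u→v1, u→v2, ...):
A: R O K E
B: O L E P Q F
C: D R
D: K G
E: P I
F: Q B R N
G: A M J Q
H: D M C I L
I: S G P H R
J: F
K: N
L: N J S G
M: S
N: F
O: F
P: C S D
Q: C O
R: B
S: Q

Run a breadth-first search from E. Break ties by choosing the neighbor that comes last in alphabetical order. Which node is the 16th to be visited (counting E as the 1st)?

A

Visit E; enqueue P, I → queue [P, I]
Visit P; enqueue S, D, C → queue [I, S, D, C]
Visit I; enqueue R, H, G → queue [S, D, C, R, H, G]
Visit S; enqueue Q → queue [D, C, R, H, G, Q]
Visit D; enqueue K → queue [C, R, H, G, Q, K]
Visit C → queue [R, H, G, Q, K]
Visit R; enqueue B → queue [H, G, Q, K, B]
Visit H; enqueue M, L → queue [G, Q, K, B, M, L]
Visit G; enqueue J, A → queue [Q, K, B, M, L, J, A]
Visit Q; enqueue O → queue [K, B, M, L, J, A, O]
Visit K; enqueue N → queue [B, M, L, J, A, O, N]
Visit B; enqueue F → queue [M, L, J, A, O, N, F]
Visit M → queue [L, J, A, O, N, F]
Visit L → queue [J, A, O, N, F]
Visit J → queue [A, O, N, F]
Visit A → queue [O, N, F]
Visit O → queue [N, F]
Visit N → queue [F]
Visit F → queue []

Visit order: E, P, I, S, D, C, R, H, G, Q, K, B, M, L, J, A, O, N, F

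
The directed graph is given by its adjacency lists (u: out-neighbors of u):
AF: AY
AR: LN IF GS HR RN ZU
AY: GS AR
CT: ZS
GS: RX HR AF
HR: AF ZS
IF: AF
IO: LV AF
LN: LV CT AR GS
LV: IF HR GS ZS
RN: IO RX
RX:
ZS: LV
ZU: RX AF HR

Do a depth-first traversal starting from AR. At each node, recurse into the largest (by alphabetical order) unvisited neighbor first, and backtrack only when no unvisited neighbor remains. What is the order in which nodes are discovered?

AR -> ZU -> RX -> HR -> ZS -> LV -> IF -> AF -> AY -> GS -> RN -> IO -> LN -> CT

Visit AR
AR → ZU
ZU → RX
ZU → HR
HR → ZS
ZS → LV
LV → IF
IF → AF
AF → AY
AY → GS
AR → RN
RN → IO
AR → LN
LN → CT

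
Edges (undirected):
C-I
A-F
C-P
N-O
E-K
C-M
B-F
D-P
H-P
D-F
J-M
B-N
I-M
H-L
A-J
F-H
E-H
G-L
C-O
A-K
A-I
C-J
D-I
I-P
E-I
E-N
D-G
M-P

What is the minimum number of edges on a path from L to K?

3

Level 0: L
Level 1: G, H
Level 2: D, E, F, P
Level 3: A, B, C, I, K, M, N
Level 4: J, O
K first appears at level 3.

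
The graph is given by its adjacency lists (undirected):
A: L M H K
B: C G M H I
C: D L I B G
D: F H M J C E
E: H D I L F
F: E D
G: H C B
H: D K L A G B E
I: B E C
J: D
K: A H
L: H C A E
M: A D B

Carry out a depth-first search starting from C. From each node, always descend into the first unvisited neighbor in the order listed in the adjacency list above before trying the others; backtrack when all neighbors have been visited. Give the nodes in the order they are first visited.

C -> D -> F -> E -> H -> K -> A -> L -> M -> B -> G -> I -> J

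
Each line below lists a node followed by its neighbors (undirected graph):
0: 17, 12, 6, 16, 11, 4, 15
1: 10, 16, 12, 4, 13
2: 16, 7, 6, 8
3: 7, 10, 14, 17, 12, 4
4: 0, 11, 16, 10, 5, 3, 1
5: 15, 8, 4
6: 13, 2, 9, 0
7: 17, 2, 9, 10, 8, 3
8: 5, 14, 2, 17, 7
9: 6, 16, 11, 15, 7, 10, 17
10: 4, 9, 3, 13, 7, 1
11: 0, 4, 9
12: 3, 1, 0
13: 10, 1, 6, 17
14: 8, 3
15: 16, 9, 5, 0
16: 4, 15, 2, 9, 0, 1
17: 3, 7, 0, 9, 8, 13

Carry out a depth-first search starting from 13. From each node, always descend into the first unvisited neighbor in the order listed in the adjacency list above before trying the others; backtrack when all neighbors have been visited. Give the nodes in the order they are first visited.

Visit 13
13 → 10
10 → 4
4 → 0
0 → 17
17 → 3
3 → 7
7 → 2
2 → 16
16 → 15
15 → 9
9 → 6
9 → 11
15 → 5
5 → 8
8 → 14
16 → 1
1 → 12

13, 10, 4, 0, 17, 3, 7, 2, 16, 15, 9, 6, 11, 5, 8, 14, 1, 12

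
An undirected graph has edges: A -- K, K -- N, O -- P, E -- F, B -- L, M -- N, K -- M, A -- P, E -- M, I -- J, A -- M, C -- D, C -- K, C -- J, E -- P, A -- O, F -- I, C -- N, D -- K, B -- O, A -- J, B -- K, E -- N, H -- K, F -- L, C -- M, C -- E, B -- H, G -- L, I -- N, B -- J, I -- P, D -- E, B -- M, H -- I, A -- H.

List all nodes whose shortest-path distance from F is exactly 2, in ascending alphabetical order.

B, C, D, G, H, J, M, N, P

Level 0: F
Level 1: E, I, L
Level 2: B, C, D, G, H, J, M, N, P
Level 3: A, K, O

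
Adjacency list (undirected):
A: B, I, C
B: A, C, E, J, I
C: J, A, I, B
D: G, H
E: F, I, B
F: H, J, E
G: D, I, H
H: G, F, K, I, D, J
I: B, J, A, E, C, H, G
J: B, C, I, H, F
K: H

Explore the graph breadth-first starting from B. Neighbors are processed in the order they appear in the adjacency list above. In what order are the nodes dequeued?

Visit B; enqueue A, C, E, J, I → queue [A, C, E, J, I]
Visit A → queue [C, E, J, I]
Visit C → queue [E, J, I]
Visit E; enqueue F → queue [J, I, F]
Visit J; enqueue H → queue [I, F, H]
Visit I; enqueue G → queue [F, H, G]
Visit F → queue [H, G]
Visit H; enqueue K, D → queue [G, K, D]
Visit G → queue [K, D]
Visit K → queue [D]
Visit D → queue []

B A C E J I F H G K D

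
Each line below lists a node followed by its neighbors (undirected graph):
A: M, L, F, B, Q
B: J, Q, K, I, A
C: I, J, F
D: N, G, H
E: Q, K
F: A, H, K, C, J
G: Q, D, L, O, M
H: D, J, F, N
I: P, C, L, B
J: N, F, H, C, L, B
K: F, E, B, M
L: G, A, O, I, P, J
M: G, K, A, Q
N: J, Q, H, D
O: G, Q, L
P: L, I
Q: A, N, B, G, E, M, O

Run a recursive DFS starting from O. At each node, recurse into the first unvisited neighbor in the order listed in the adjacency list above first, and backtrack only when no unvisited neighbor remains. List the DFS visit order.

O, G, Q, A, M, K, F, H, D, N, J, C, I, P, L, B, E

Visit O
O → G
G → Q
Q → A
A → M
M → K
K → F
F → H
H → D
D → N
N → J
J → C
C → I
I → P
P → L
I → B
K → E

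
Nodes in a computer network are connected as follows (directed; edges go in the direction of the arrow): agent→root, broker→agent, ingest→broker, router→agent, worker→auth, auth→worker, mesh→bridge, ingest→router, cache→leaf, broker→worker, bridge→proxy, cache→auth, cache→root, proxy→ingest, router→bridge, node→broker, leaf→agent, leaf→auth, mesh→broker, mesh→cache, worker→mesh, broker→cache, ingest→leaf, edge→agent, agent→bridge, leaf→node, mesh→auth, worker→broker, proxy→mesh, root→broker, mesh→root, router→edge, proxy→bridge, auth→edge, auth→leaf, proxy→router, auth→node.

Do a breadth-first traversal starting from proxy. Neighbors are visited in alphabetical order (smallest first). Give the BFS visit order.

proxy → bridge → ingest → mesh → router → broker → leaf → auth → cache → root → agent → edge → worker → node

Visit proxy; enqueue bridge, ingest, mesh, router → queue [bridge, ingest, mesh, router]
Visit bridge → queue [ingest, mesh, router]
Visit ingest; enqueue broker, leaf → queue [mesh, router, broker, leaf]
Visit mesh; enqueue auth, cache, root → queue [router, broker, leaf, auth, cache, root]
Visit router; enqueue agent, edge → queue [broker, leaf, auth, cache, root, agent, edge]
Visit broker; enqueue worker → queue [leaf, auth, cache, root, agent, edge, worker]
Visit leaf; enqueue node → queue [auth, cache, root, agent, edge, worker, node]
Visit auth → queue [cache, root, agent, edge, worker, node]
Visit cache → queue [root, agent, edge, worker, node]
Visit root → queue [agent, edge, worker, node]
Visit agent → queue [edge, worker, node]
Visit edge → queue [worker, node]
Visit worker → queue [node]
Visit node → queue []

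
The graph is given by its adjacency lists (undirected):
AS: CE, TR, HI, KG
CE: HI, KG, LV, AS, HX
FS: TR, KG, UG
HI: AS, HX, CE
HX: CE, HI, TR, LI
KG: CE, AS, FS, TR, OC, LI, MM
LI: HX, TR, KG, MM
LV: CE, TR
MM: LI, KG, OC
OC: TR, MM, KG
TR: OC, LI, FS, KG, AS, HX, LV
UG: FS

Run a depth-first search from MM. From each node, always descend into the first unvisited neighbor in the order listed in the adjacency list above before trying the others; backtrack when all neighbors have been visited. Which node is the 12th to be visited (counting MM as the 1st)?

Visit MM
MM → LI
LI → HX
HX → CE
CE → HI
HI → AS
AS → TR
TR → OC
OC → KG
KG → FS
FS → UG
TR → LV

Visit order: MM, LI, HX, CE, HI, AS, TR, OC, KG, FS, UG, LV

LV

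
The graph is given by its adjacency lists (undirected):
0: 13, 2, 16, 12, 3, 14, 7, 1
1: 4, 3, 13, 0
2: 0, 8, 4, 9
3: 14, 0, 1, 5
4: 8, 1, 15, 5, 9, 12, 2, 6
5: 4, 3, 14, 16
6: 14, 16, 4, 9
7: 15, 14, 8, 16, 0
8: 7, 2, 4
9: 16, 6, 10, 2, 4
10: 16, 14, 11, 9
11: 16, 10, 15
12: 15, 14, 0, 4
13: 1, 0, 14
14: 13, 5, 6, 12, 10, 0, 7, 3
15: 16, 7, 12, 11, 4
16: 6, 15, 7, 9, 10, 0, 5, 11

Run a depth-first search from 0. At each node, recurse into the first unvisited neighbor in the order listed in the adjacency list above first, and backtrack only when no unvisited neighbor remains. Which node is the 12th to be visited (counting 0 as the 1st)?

3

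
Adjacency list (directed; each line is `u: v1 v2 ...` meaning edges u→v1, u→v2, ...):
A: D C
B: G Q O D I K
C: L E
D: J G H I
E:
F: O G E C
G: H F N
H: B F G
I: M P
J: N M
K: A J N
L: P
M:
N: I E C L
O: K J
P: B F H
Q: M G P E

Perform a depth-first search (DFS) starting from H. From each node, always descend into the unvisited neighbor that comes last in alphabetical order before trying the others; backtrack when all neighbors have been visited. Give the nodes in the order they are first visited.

H, G, N, L, P, F, O, K, J, M, A, D, I, C, E, B, Q

Visit H
H → G
G → N
N → L
L → P
P → F
F → O
O → K
K → J
J → M
K → A
A → D
D → I
A → C
C → E
P → B
B → Q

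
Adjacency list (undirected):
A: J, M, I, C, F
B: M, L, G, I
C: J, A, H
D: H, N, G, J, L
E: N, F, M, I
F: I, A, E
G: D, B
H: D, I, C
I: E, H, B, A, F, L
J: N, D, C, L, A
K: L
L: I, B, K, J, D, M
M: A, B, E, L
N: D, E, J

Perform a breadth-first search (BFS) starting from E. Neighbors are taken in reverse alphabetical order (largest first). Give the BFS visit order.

E, N, M, I, F, J, D, L, B, A, H, C, G, K

Visit E; enqueue N, M, I, F → queue [N, M, I, F]
Visit N; enqueue J, D → queue [M, I, F, J, D]
Visit M; enqueue L, B, A → queue [I, F, J, D, L, B, A]
Visit I; enqueue H → queue [F, J, D, L, B, A, H]
Visit F → queue [J, D, L, B, A, H]
Visit J; enqueue C → queue [D, L, B, A, H, C]
Visit D; enqueue G → queue [L, B, A, H, C, G]
Visit L; enqueue K → queue [B, A, H, C, G, K]
Visit B → queue [A, H, C, G, K]
Visit A → queue [H, C, G, K]
Visit H → queue [C, G, K]
Visit C → queue [G, K]
Visit G → queue [K]
Visit K → queue []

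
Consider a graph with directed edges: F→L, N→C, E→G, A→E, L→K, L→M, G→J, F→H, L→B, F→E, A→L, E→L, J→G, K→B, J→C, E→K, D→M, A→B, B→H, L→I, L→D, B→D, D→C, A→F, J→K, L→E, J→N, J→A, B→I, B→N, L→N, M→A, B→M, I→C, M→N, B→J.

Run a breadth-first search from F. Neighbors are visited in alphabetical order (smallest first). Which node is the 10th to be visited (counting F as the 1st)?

Visit F; enqueue E, H, L → queue [E, H, L]
Visit E; enqueue G, K → queue [H, L, G, K]
Visit H → queue [L, G, K]
Visit L; enqueue B, D, I, M, N → queue [G, K, B, D, I, M, N]
Visit G; enqueue J → queue [K, B, D, I, M, N, J]
Visit K → queue [B, D, I, M, N, J]
Visit B → queue [D, I, M, N, J]
Visit D; enqueue C → queue [I, M, N, J, C]
Visit I → queue [M, N, J, C]
Visit M; enqueue A → queue [N, J, C, A]
Visit N → queue [J, C, A]
Visit J → queue [C, A]
Visit C → queue [A]
Visit A → queue []

Visit order: F, E, H, L, G, K, B, D, I, M, N, J, C, A

M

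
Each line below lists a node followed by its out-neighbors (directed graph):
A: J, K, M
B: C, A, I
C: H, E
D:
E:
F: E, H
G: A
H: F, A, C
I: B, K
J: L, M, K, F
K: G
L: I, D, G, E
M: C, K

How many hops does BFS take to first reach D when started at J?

Level 0: J
Level 1: F, K, L, M
Level 2: C, D, E, G, H, I
Level 3: A, B
D first appears at level 2.

2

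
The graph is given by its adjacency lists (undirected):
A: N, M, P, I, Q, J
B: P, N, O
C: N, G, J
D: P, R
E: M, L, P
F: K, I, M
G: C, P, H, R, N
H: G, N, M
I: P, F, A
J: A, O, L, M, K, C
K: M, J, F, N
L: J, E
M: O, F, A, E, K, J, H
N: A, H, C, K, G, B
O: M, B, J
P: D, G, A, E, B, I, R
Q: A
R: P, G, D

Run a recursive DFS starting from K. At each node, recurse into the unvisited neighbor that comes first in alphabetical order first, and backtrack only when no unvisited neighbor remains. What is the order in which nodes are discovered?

Visit K
K → F
F → I
I → A
A → J
J → C
C → G
G → H
H → M
M → E
E → L
E → P
P → B
B → N
B → O
P → D
D → R
A → Q

K -> F -> I -> A -> J -> C -> G -> H -> M -> E -> L -> P -> B -> N -> O -> D -> R -> Q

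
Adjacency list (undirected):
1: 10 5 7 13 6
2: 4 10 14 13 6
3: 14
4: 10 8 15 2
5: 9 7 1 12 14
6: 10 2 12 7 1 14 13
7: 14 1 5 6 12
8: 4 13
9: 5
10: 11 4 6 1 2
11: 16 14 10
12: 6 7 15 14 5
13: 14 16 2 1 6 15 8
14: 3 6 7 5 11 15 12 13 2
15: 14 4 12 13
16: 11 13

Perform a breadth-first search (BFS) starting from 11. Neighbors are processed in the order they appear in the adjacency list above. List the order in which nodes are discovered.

Visit 11; enqueue 16, 14, 10 → queue [16, 14, 10]
Visit 16; enqueue 13 → queue [14, 10, 13]
Visit 14; enqueue 3, 6, 7, 5, 15, 12, 2 → queue [10, 13, 3, 6, 7, 5, 15, 12, 2]
Visit 10; enqueue 4, 1 → queue [13, 3, 6, 7, 5, 15, 12, 2, 4, 1]
Visit 13; enqueue 8 → queue [3, 6, 7, 5, 15, 12, 2, 4, 1, 8]
Visit 3 → queue [6, 7, 5, 15, 12, 2, 4, 1, 8]
Visit 6 → queue [7, 5, 15, 12, 2, 4, 1, 8]
Visit 7 → queue [5, 15, 12, 2, 4, 1, 8]
Visit 5; enqueue 9 → queue [15, 12, 2, 4, 1, 8, 9]
Visit 15 → queue [12, 2, 4, 1, 8, 9]
Visit 12 → queue [2, 4, 1, 8, 9]
Visit 2 → queue [4, 1, 8, 9]
Visit 4 → queue [1, 8, 9]
Visit 1 → queue [8, 9]
Visit 8 → queue [9]
Visit 9 → queue []

11, 16, 14, 10, 13, 3, 6, 7, 5, 15, 12, 2, 4, 1, 8, 9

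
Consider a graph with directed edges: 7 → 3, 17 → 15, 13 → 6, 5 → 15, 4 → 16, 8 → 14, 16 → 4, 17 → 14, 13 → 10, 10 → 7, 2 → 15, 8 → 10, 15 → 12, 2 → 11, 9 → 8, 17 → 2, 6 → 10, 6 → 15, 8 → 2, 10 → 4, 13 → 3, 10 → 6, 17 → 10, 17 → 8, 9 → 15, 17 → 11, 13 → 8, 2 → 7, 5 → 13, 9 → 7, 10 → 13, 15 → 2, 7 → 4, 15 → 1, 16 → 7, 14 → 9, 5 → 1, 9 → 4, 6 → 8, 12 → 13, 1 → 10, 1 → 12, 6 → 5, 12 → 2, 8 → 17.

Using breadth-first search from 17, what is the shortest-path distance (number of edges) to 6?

2

Level 0: 17
Level 1: 2, 8, 10, 11, 14, 15
Level 2: 1, 4, 6, 7, 9, 12, 13
Level 3: 3, 5, 16
6 first appears at level 2.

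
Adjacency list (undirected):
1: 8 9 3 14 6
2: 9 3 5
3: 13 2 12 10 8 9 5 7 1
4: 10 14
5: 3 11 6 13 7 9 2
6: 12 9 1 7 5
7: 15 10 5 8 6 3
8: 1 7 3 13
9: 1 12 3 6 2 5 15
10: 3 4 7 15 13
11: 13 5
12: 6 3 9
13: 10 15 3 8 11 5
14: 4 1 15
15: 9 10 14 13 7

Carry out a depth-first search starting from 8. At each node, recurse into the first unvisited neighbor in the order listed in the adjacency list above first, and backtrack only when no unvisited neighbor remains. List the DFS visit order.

Visit 8
8 → 1
1 → 9
9 → 12
12 → 6
6 → 7
7 → 15
15 → 10
10 → 3
3 → 13
13 → 11
11 → 5
5 → 2
10 → 4
4 → 14

8, 1, 9, 12, 6, 7, 15, 10, 3, 13, 11, 5, 2, 4, 14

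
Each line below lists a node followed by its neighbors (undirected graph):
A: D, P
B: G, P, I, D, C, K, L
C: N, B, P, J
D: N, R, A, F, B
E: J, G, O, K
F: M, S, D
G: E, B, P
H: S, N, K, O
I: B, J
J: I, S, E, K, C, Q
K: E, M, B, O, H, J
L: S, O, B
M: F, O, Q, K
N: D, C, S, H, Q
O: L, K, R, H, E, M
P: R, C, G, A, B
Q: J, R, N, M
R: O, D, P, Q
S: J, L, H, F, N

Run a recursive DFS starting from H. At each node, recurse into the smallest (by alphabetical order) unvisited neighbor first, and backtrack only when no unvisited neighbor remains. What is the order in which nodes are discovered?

Visit H
H → K
K → B
B → C
C → J
J → E
E → G
G → P
P → A
A → D
D → F
F → M
M → O
O → L
L → S
S → N
N → Q
Q → R
J → I

H, K, B, C, J, E, G, P, A, D, F, M, O, L, S, N, Q, R, I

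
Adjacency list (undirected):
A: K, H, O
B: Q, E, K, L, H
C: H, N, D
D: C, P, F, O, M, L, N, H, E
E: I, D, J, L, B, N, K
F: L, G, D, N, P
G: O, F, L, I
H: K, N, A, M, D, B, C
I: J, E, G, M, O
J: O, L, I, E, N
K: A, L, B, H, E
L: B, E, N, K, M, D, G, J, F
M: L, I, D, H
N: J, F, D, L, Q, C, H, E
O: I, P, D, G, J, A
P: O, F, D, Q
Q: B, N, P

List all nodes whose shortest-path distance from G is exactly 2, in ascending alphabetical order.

A, B, D, E, J, K, M, N, P

Level 0: G
Level 1: F, I, L, O
Level 2: A, B, D, E, J, K, M, N, P
Level 3: C, H, Q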